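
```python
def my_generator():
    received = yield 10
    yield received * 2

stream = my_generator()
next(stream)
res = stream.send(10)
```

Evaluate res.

Step 1: next(stream) advances to first yield, producing 10.
Step 2: send(10) resumes, received = 10.
Step 3: yield received * 2 = 10 * 2 = 20.
Therefore res = 20.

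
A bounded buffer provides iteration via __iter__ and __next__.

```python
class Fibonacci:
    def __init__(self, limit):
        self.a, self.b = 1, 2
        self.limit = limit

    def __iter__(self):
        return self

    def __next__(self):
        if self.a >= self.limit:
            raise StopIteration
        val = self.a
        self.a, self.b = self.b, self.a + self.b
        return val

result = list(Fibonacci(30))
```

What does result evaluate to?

Step 1: Fibonacci-like sequence (a=1, b=2) until >= 30:
  Yield 1, then a,b = 2,3
  Yield 2, then a,b = 3,5
  Yield 3, then a,b = 5,8
  Yield 5, then a,b = 8,13
  Yield 8, then a,b = 13,21
  Yield 13, then a,b = 21,34
  Yield 21, then a,b = 34,55
Step 2: 34 >= 30, stop.
Therefore result = [1, 2, 3, 5, 8, 13, 21].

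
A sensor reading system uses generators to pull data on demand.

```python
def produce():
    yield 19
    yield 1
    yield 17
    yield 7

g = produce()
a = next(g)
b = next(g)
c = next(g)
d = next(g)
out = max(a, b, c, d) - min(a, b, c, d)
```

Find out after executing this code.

Step 1: Create generator and consume all values:
  a = next(g) = 19
  b = next(g) = 1
  c = next(g) = 17
  d = next(g) = 7
Step 2: max = 19, min = 1, out = 19 - 1 = 18.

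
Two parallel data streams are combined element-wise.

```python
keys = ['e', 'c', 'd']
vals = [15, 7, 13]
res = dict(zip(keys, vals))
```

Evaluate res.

Step 1: zip pairs keys with values:
  'e' -> 15
  'c' -> 7
  'd' -> 13
Therefore res = {'e': 15, 'c': 7, 'd': 13}.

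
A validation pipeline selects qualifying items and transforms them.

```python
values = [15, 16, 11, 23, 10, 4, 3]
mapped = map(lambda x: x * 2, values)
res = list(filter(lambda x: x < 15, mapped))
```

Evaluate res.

Step 1: Map x * 2:
  15 -> 30
  16 -> 32
  11 -> 22
  23 -> 46
  10 -> 20
  4 -> 8
  3 -> 6
Step 2: Filter for < 15:
  30: removed
  32: removed
  22: removed
  46: removed
  20: removed
  8: kept
  6: kept
Therefore res = [8, 6].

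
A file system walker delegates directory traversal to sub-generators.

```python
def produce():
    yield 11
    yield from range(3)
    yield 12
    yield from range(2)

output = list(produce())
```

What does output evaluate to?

Step 1: Trace yields in order:
  yield 11
  yield 0
  yield 1
  yield 2
  yield 12
  yield 0
  yield 1
Therefore output = [11, 0, 1, 2, 12, 0, 1].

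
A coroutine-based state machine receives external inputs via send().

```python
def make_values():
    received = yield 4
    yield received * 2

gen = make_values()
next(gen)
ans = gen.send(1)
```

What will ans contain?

Step 1: next(gen) advances to first yield, producing 4.
Step 2: send(1) resumes, received = 1.
Step 3: yield received * 2 = 1 * 2 = 2.
Therefore ans = 2.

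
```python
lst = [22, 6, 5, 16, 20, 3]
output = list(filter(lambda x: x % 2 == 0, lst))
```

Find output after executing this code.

Step 1: Filter elements divisible by 2:
  22 % 2 = 0: kept
  6 % 2 = 0: kept
  5 % 2 = 1: removed
  16 % 2 = 0: kept
  20 % 2 = 0: kept
  3 % 2 = 1: removed
Therefore output = [22, 6, 16, 20].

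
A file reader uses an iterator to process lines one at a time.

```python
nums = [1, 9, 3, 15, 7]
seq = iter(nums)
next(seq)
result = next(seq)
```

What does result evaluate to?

Step 1: Create iterator over [1, 9, 3, 15, 7].
Step 2: next() consumes 1.
Step 3: next() returns 9.
Therefore result = 9.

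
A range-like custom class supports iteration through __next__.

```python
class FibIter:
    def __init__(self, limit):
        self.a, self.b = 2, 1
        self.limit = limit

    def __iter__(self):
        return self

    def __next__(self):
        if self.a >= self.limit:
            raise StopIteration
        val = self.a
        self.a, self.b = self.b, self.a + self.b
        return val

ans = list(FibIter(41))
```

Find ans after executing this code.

Step 1: Fibonacci-like sequence (a=2, b=1) until >= 41:
  Yield 2, then a,b = 1,3
  Yield 1, then a,b = 3,4
  Yield 3, then a,b = 4,7
  Yield 4, then a,b = 7,11
  Yield 7, then a,b = 11,18
  Yield 11, then a,b = 18,29
  Yield 18, then a,b = 29,47
  Yield 29, then a,b = 47,76
Step 2: 47 >= 41, stop.
Therefore ans = [2, 1, 3, 4, 7, 11, 18, 29].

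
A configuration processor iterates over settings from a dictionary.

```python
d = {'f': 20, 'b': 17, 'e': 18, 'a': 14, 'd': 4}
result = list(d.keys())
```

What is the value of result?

Step 1: d.keys() returns the dictionary keys in insertion order.
Therefore result = ['f', 'b', 'e', 'a', 'd'].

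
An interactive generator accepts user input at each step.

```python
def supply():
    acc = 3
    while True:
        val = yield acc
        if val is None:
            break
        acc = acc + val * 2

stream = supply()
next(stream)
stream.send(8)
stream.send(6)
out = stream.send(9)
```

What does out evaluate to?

Step 1: next() -> yield acc=3.
Step 2: send(8) -> val=8, acc = 3 + 8*2 = 19, yield 19.
Step 3: send(6) -> val=6, acc = 19 + 6*2 = 31, yield 31.
Step 4: send(9) -> val=9, acc = 31 + 9*2 = 49, yield 49.
Therefore out = 49.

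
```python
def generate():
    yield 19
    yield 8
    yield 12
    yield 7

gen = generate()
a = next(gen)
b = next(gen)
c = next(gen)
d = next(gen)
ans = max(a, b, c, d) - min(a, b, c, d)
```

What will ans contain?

Step 1: Create generator and consume all values:
  a = next(gen) = 19
  b = next(gen) = 8
  c = next(gen) = 12
  d = next(gen) = 7
Step 2: max = 19, min = 7, ans = 19 - 7 = 12.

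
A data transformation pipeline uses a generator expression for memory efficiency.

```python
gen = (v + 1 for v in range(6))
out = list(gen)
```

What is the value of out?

Step 1: For each v in range(6), compute v+1:
  v=0: 0+1 = 1
  v=1: 1+1 = 2
  v=2: 2+1 = 3
  v=3: 3+1 = 4
  v=4: 4+1 = 5
  v=5: 5+1 = 6
Therefore out = [1, 2, 3, 4, 5, 6].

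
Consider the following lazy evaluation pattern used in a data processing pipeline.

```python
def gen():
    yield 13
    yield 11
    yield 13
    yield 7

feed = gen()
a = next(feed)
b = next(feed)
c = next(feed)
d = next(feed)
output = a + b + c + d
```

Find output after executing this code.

Step 1: Create generator and consume all values:
  a = next(feed) = 13
  b = next(feed) = 11
  c = next(feed) = 13
  d = next(feed) = 7
Step 2: output = 13 + 11 + 13 + 7 = 44.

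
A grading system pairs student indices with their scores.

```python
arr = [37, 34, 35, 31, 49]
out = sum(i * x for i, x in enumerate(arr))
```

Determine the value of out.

Step 1: Compute i * x for each (i, x) in enumerate([37, 34, 35, 31, 49]):
  i=0, x=37: 0*37 = 0
  i=1, x=34: 1*34 = 34
  i=2, x=35: 2*35 = 70
  i=3, x=31: 3*31 = 93
  i=4, x=49: 4*49 = 196
Step 2: sum = 0 + 34 + 70 + 93 + 196 = 393.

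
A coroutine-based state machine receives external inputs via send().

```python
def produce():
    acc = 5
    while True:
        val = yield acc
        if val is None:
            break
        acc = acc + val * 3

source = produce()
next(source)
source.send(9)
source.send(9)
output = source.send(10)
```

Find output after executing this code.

Step 1: next() -> yield acc=5.
Step 2: send(9) -> val=9, acc = 5 + 9*3 = 32, yield 32.
Step 3: send(9) -> val=9, acc = 32 + 9*3 = 59, yield 59.
Step 4: send(10) -> val=10, acc = 59 + 10*3 = 89, yield 89.
Therefore output = 89.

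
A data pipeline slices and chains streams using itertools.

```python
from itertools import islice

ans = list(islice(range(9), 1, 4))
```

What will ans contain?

Step 1: islice(range(9), 1, 4) takes elements at indices [1, 4).
Step 2: Elements: [1, 2, 3].
Therefore ans = [1, 2, 3].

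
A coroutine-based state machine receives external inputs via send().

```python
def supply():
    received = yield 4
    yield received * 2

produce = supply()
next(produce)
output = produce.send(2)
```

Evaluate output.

Step 1: next(produce) advances to first yield, producing 4.
Step 2: send(2) resumes, received = 2.
Step 3: yield received * 2 = 2 * 2 = 4.
Therefore output = 4.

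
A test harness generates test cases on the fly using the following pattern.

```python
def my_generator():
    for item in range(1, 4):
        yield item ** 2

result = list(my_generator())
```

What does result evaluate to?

Step 1: For each item in range(1, 4), yield item**2:
  item=1: yield 1**2 = 1
  item=2: yield 2**2 = 4
  item=3: yield 3**2 = 9
Therefore result = [1, 4, 9].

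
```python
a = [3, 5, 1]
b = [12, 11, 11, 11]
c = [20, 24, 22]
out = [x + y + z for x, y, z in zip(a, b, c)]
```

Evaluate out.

Step 1: zip three lists (truncates to shortest, len=3):
  3 + 12 + 20 = 35
  5 + 11 + 24 = 40
  1 + 11 + 22 = 34
Therefore out = [35, 40, 34].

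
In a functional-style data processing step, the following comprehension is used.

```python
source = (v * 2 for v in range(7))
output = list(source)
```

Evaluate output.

Step 1: For each v in range(7), compute v*2:
  v=0: 0*2 = 0
  v=1: 1*2 = 2
  v=2: 2*2 = 4
  v=3: 3*2 = 6
  v=4: 4*2 = 8
  v=5: 5*2 = 10
  v=6: 6*2 = 12
Therefore output = [0, 2, 4, 6, 8, 10, 12].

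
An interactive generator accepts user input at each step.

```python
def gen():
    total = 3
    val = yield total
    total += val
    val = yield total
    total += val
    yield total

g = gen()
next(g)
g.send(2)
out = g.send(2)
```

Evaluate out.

Step 1: next() -> yield total=3.
Step 2: send(2) -> val=2, total = 3+2 = 5, yield 5.
Step 3: send(2) -> val=2, total = 5+2 = 7, yield 7.
Therefore out = 7.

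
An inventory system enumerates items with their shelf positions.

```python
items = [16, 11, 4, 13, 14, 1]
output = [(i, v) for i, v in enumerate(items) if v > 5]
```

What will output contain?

Step 1: Filter enumerate([16, 11, 4, 13, 14, 1]) keeping v > 5:
  (0, 16): 16 > 5, included
  (1, 11): 11 > 5, included
  (2, 4): 4 <= 5, excluded
  (3, 13): 13 > 5, included
  (4, 14): 14 > 5, included
  (5, 1): 1 <= 5, excluded
Therefore output = [(0, 16), (1, 11), (3, 13), (4, 14)].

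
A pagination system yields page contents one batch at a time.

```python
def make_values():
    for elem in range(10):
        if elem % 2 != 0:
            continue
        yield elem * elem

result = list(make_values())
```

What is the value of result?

Step 1: Only yield elem**2 when elem is divisible by 2:
  elem=0: 0 % 2 == 0, yield 0**2 = 0
  elem=2: 2 % 2 == 0, yield 2**2 = 4
  elem=4: 4 % 2 == 0, yield 4**2 = 16
  elem=6: 6 % 2 == 0, yield 6**2 = 36
  elem=8: 8 % 2 == 0, yield 8**2 = 64
Therefore result = [0, 4, 16, 36, 64].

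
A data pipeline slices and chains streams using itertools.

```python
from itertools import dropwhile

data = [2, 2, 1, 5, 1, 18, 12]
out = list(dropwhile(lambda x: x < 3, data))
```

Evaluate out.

Step 1: dropwhile drops elements while < 3:
  2 < 3: dropped
  2 < 3: dropped
  1 < 3: dropped
  5: kept (dropping stopped)
Step 2: Remaining elements kept regardless of condition.
Therefore out = [5, 1, 18, 12].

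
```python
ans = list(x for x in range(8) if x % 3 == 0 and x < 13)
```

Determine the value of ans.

Step 1: Filter range(8) where x % 3 == 0 and x < 13:
  x=0: both conditions met, included
  x=1: excluded (1 % 3 != 0)
  x=2: excluded (2 % 3 != 0)
  x=3: both conditions met, included
  x=4: excluded (4 % 3 != 0)
  x=5: excluded (5 % 3 != 0)
  x=6: both conditions met, included
  x=7: excluded (7 % 3 != 0)
Therefore ans = [0, 3, 6].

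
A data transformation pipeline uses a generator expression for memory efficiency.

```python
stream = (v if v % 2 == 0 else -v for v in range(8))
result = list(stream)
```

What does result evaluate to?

Step 1: For each v in range(8), yield v if even, else -v:
  v=0: even, yield 0
  v=1: odd, yield -1
  v=2: even, yield 2
  v=3: odd, yield -3
  v=4: even, yield 4
  v=5: odd, yield -5
  v=6: even, yield 6
  v=7: odd, yield -7
Therefore result = [0, -1, 2, -3, 4, -5, 6, -7].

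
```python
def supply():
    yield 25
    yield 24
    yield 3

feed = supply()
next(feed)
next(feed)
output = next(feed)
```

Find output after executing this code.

Step 1: supply() creates a generator.
Step 2: next(feed) yields 25 (consumed and discarded).
Step 3: next(feed) yields 24 (consumed and discarded).
Step 4: next(feed) yields 3, assigned to output.
Therefore output = 3.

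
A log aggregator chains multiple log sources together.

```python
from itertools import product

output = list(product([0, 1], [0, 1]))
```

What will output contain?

Step 1: product([0, 1], [0, 1]) gives all pairs:
  (0, 0)
  (0, 1)
  (1, 0)
  (1, 1)
Therefore output = [(0, 0), (0, 1), (1, 0), (1, 1)].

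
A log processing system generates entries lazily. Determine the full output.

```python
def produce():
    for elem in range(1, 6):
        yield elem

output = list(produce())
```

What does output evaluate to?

Step 1: The generator yields each value from range(1, 6).
Step 2: list() consumes all yields: [1, 2, 3, 4, 5].
Therefore output = [1, 2, 3, 4, 5].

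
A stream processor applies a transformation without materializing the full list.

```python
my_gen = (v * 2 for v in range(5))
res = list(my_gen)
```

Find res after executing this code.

Step 1: For each v in range(5), compute v*2:
  v=0: 0*2 = 0
  v=1: 1*2 = 2
  v=2: 2*2 = 4
  v=3: 3*2 = 6
  v=4: 4*2 = 8
Therefore res = [0, 2, 4, 6, 8].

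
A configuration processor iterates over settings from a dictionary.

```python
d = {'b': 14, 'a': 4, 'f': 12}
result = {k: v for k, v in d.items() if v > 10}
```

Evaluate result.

Step 1: Filter items where value > 10:
  'b': 14 > 10: kept
  'a': 4 <= 10: removed
  'f': 12 > 10: kept
Therefore result = {'b': 14, 'f': 12}.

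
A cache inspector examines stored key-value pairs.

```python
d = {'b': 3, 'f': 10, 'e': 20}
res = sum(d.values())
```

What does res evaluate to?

Step 1: d.values() = [3, 10, 20].
Step 2: sum = 33.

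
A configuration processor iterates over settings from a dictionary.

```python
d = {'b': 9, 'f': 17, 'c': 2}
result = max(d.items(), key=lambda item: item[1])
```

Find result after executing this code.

Step 1: Find item with maximum value:
  ('b', 9)
  ('f', 17)
  ('c', 2)
Step 2: Maximum value is 17 at key 'f'.
Therefore result = ('f', 17).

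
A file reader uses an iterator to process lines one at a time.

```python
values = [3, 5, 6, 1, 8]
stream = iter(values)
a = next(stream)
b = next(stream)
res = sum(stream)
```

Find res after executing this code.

Step 1: Create iterator over [3, 5, 6, 1, 8].
Step 2: a = next() = 3, b = next() = 5.
Step 3: sum() of remaining [6, 1, 8] = 15.
Therefore res = 15.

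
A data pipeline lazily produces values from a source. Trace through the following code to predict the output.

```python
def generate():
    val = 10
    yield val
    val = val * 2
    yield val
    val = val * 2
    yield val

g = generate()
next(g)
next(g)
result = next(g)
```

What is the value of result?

Step 1: Trace through generator execution:
  Yield 1: val starts at 10, yield 10
  Yield 2: val = 10 * 2 = 20, yield 20
  Yield 3: val = 20 * 2 = 40, yield 40
Step 2: First next() gets 10, second next() gets the second value, third next() yields 40.
Therefore result = 40.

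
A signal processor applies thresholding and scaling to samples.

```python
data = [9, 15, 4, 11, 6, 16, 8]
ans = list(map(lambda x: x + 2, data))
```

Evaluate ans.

Step 1: Apply lambda x: x + 2 to each element:
  9 -> 11
  15 -> 17
  4 -> 6
  11 -> 13
  6 -> 8
  16 -> 18
  8 -> 10
Therefore ans = [11, 17, 6, 13, 8, 18, 10].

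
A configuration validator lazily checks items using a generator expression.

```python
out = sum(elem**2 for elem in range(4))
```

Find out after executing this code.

Step 1: Compute elem**2 for each elem in range(4):
  elem=0: 0**2 = 0
  elem=1: 1**2 = 1
  elem=2: 2**2 = 4
  elem=3: 3**2 = 9
Step 2: sum = 0 + 1 + 4 + 9 = 14.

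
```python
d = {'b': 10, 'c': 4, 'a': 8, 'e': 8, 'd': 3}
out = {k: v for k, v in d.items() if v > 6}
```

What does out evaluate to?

Step 1: Filter items where value > 6:
  'b': 10 > 6: kept
  'c': 4 <= 6: removed
  'a': 8 > 6: kept
  'e': 8 > 6: kept
  'd': 3 <= 6: removed
Therefore out = {'b': 10, 'a': 8, 'e': 8}.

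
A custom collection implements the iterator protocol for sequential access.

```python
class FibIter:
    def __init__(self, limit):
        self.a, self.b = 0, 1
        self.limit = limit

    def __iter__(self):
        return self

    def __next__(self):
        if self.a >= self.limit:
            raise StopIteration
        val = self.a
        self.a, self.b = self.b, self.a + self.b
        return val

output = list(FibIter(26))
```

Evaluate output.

Step 1: Fibonacci-like sequence (a=0, b=1) until >= 26:
  Yield 0, then a,b = 1,1
  Yield 1, then a,b = 1,2
  Yield 1, then a,b = 2,3
  Yield 2, then a,b = 3,5
  Yield 3, then a,b = 5,8
  Yield 5, then a,b = 8,13
  Yield 8, then a,b = 13,21
  Yield 13, then a,b = 21,34
  Yield 21, then a,b = 34,55
Step 2: 34 >= 26, stop.
Therefore output = [0, 1, 1, 2, 3, 5, 8, 13, 21].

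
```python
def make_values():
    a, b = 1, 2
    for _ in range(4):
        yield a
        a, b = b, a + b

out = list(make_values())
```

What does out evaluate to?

Step 1: Fibonacci-like sequence starting with a=1, b=2:
  Iteration 1: yield a=1, then a,b = 2,3
  Iteration 2: yield a=2, then a,b = 3,5
  Iteration 3: yield a=3, then a,b = 5,8
  Iteration 4: yield a=5, then a,b = 8,13
Therefore out = [1, 2, 3, 5].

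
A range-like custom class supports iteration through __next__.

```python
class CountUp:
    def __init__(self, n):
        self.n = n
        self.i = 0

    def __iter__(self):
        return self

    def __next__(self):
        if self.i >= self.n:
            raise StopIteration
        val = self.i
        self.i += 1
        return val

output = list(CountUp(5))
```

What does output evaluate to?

Step 1: CountUp(5) creates an iterator counting 0 to 4.
Step 2: list() consumes all values: [0, 1, 2, 3, 4].
Therefore output = [0, 1, 2, 3, 4].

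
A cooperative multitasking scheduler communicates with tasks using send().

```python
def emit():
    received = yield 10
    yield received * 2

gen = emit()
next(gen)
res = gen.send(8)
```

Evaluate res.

Step 1: next(gen) advances to first yield, producing 10.
Step 2: send(8) resumes, received = 8.
Step 3: yield received * 2 = 8 * 2 = 16.
Therefore res = 16.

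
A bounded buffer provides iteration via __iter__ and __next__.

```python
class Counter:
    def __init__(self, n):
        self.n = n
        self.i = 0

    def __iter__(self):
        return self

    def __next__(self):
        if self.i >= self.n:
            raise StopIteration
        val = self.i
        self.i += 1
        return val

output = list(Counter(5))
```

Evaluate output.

Step 1: Counter(5) creates an iterator counting 0 to 4.
Step 2: list() consumes all values: [0, 1, 2, 3, 4].
Therefore output = [0, 1, 2, 3, 4].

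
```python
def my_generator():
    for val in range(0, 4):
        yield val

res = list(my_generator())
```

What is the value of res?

Step 1: The generator yields each value from range(0, 4).
Step 2: list() consumes all yields: [0, 1, 2, 3].
Therefore res = [0, 1, 2, 3].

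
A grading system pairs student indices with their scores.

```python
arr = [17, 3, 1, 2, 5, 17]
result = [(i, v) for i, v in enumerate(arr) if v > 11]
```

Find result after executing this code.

Step 1: Filter enumerate([17, 3, 1, 2, 5, 17]) keeping v > 11:
  (0, 17): 17 > 11, included
  (1, 3): 3 <= 11, excluded
  (2, 1): 1 <= 11, excluded
  (3, 2): 2 <= 11, excluded
  (4, 5): 5 <= 11, excluded
  (5, 17): 17 > 11, included
Therefore result = [(0, 17), (5, 17)].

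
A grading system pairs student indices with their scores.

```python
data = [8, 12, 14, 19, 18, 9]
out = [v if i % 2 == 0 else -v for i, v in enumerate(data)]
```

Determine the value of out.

Step 1: For each (i, v), keep v if i is even, negate if odd:
  i=0 (even): keep 8
  i=1 (odd): negate to -12
  i=2 (even): keep 14
  i=3 (odd): negate to -19
  i=4 (even): keep 18
  i=5 (odd): negate to -9
Therefore out = [8, -12, 14, -19, 18, -9].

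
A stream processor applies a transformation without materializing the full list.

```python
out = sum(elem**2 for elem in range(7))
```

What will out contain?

Step 1: Compute elem**2 for each elem in range(7):
  elem=0: 0**2 = 0
  elem=1: 1**2 = 1
  elem=2: 2**2 = 4
  elem=3: 3**2 = 9
  elem=4: 4**2 = 16
  elem=5: 5**2 = 25
  elem=6: 6**2 = 36
Step 2: sum = 0 + 1 + 4 + 9 + 16 + 25 + 36 = 91.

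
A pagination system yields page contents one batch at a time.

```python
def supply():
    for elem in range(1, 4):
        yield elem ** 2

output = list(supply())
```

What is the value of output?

Step 1: For each elem in range(1, 4), yield elem**2:
  elem=1: yield 1**2 = 1
  elem=2: yield 2**2 = 4
  elem=3: yield 3**2 = 9
Therefore output = [1, 4, 9].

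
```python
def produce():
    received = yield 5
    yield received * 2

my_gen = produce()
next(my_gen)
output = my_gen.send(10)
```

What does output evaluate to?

Step 1: next(my_gen) advances to first yield, producing 5.
Step 2: send(10) resumes, received = 10.
Step 3: yield received * 2 = 10 * 2 = 20.
Therefore output = 20.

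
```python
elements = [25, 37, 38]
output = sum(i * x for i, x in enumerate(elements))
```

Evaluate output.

Step 1: Compute i * x for each (i, x) in enumerate([25, 37, 38]):
  i=0, x=25: 0*25 = 0
  i=1, x=37: 1*37 = 37
  i=2, x=38: 2*38 = 76
Step 2: sum = 0 + 37 + 76 = 113.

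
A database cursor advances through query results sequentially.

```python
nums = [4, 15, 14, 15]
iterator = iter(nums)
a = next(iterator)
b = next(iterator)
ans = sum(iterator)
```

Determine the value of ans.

Step 1: Create iterator over [4, 15, 14, 15].
Step 2: a = next() = 4, b = next() = 15.
Step 3: sum() of remaining [14, 15] = 29.
Therefore ans = 29.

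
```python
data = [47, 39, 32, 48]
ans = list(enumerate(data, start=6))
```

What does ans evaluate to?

Step 1: enumerate with start=6:
  (6, 47)
  (7, 39)
  (8, 32)
  (9, 48)
Therefore ans = [(6, 47), (7, 39), (8, 32), (9, 48)].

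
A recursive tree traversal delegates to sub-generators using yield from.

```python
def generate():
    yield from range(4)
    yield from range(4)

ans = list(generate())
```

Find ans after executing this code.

Step 1: Trace yields in order:
  yield 0
  yield 1
  yield 2
  yield 3
  yield 0
  yield 1
  yield 2
  yield 3
Therefore ans = [0, 1, 2, 3, 0, 1, 2, 3].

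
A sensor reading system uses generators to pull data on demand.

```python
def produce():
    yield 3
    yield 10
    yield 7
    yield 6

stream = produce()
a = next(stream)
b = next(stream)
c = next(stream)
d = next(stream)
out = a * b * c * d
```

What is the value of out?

Step 1: Create generator and consume all values:
  a = next(stream) = 3
  b = next(stream) = 10
  c = next(stream) = 7
  d = next(stream) = 6
Step 2: out = 3 * 10 * 7 * 6 = 1260.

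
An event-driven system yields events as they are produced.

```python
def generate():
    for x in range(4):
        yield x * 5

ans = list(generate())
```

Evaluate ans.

Step 1: For each x in range(4), yield x * 5:
  x=0: yield 0 * 5 = 0
  x=1: yield 1 * 5 = 5
  x=2: yield 2 * 5 = 10
  x=3: yield 3 * 5 = 15
Therefore ans = [0, 5, 10, 15].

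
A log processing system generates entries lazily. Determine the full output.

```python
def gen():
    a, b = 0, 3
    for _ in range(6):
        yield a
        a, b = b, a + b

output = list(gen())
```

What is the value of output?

Step 1: Fibonacci-like sequence starting with a=0, b=3:
  Iteration 1: yield a=0, then a,b = 3,3
  Iteration 2: yield a=3, then a,b = 3,6
  Iteration 3: yield a=3, then a,b = 6,9
  Iteration 4: yield a=6, then a,b = 9,15
  Iteration 5: yield a=9, then a,b = 15,24
  Iteration 6: yield a=15, then a,b = 24,39
Therefore output = [0, 3, 3, 6, 9, 15].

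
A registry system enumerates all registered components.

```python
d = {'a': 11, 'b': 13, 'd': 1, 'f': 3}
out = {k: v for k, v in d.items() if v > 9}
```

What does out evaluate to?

Step 1: Filter items where value > 9:
  'a': 11 > 9: kept
  'b': 13 > 9: kept
  'd': 1 <= 9: removed
  'f': 3 <= 9: removed
Therefore out = {'a': 11, 'b': 13}.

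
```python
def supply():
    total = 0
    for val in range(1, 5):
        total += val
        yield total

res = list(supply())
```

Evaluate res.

Step 1: Generator accumulates running sum:
  val=1: total = 1, yield 1
  val=2: total = 3, yield 3
  val=3: total = 6, yield 6
  val=4: total = 10, yield 10
Therefore res = [1, 3, 6, 10].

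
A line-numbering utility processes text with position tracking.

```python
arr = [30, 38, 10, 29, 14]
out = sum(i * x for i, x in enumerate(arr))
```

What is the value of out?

Step 1: Compute i * x for each (i, x) in enumerate([30, 38, 10, 29, 14]):
  i=0, x=30: 0*30 = 0
  i=1, x=38: 1*38 = 38
  i=2, x=10: 2*10 = 20
  i=3, x=29: 3*29 = 87
  i=4, x=14: 4*14 = 56
Step 2: sum = 0 + 38 + 20 + 87 + 56 = 201.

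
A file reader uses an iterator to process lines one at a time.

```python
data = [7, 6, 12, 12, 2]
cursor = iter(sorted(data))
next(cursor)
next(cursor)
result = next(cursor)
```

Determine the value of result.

Step 1: sorted([7, 6, 12, 12, 2]) = [2, 6, 7, 12, 12].
Step 2: Create iterator and skip 2 elements.
Step 3: next() returns 7.
Therefore result = 7.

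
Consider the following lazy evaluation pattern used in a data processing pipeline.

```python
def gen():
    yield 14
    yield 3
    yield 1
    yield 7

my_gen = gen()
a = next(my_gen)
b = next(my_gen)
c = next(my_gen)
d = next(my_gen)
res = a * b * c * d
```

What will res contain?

Step 1: Create generator and consume all values:
  a = next(my_gen) = 14
  b = next(my_gen) = 3
  c = next(my_gen) = 1
  d = next(my_gen) = 7
Step 2: res = 14 * 3 * 1 * 7 = 294.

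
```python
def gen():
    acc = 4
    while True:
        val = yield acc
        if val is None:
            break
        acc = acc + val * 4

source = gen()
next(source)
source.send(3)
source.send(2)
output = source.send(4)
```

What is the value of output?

Step 1: next() -> yield acc=4.
Step 2: send(3) -> val=3, acc = 4 + 3*4 = 16, yield 16.
Step 3: send(2) -> val=2, acc = 16 + 2*4 = 24, yield 24.
Step 4: send(4) -> val=4, acc = 24 + 4*4 = 40, yield 40.
Therefore output = 40.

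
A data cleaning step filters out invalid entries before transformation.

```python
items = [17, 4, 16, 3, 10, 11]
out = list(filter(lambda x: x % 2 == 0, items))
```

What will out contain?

Step 1: Filter elements divisible by 2:
  17 % 2 = 1: removed
  4 % 2 = 0: kept
  16 % 2 = 0: kept
  3 % 2 = 1: removed
  10 % 2 = 0: kept
  11 % 2 = 1: removed
Therefore out = [4, 16, 10].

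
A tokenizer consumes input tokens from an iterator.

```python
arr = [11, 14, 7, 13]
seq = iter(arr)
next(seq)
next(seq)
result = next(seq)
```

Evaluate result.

Step 1: Create iterator over [11, 14, 7, 13].
Step 2: next() consumes 11.
Step 3: next() consumes 14.
Step 4: next() returns 7.
Therefore result = 7.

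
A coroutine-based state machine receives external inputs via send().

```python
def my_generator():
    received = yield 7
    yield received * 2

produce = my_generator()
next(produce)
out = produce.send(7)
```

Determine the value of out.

Step 1: next(produce) advances to first yield, producing 7.
Step 2: send(7) resumes, received = 7.
Step 3: yield received * 2 = 7 * 2 = 14.
Therefore out = 14.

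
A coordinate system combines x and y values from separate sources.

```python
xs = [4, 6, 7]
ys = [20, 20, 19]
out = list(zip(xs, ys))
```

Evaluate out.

Step 1: zip pairs elements at same index:
  Index 0: (4, 20)
  Index 1: (6, 20)
  Index 2: (7, 19)
Therefore out = [(4, 20), (6, 20), (7, 19)].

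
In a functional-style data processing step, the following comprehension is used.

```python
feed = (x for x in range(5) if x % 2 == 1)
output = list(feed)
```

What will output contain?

Step 1: Filter range(5) keeping only odd values:
  x=0: even, excluded
  x=1: odd, included
  x=2: even, excluded
  x=3: odd, included
  x=4: even, excluded
Therefore output = [1, 3].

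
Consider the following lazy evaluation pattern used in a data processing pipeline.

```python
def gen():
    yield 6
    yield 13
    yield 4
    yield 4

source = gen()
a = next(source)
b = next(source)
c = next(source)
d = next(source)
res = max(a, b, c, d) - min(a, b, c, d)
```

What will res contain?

Step 1: Create generator and consume all values:
  a = next(source) = 6
  b = next(source) = 13
  c = next(source) = 4
  d = next(source) = 4
Step 2: max = 13, min = 4, res = 13 - 4 = 9.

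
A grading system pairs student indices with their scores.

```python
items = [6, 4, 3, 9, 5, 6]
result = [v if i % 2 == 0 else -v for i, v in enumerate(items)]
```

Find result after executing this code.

Step 1: For each (i, v), keep v if i is even, negate if odd:
  i=0 (even): keep 6
  i=1 (odd): negate to -4
  i=2 (even): keep 3
  i=3 (odd): negate to -9
  i=4 (even): keep 5
  i=5 (odd): negate to -6
Therefore result = [6, -4, 3, -9, 5, -6].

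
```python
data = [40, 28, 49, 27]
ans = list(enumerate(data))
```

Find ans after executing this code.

Step 1: enumerate pairs each element with its index:
  (0, 40)
  (1, 28)
  (2, 49)
  (3, 27)
Therefore ans = [(0, 40), (1, 28), (2, 49), (3, 27)].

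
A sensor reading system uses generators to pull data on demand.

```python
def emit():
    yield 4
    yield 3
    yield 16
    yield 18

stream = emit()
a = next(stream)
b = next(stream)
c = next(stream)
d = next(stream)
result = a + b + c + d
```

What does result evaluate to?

Step 1: Create generator and consume all values:
  a = next(stream) = 4
  b = next(stream) = 3
  c = next(stream) = 16
  d = next(stream) = 18
Step 2: result = 4 + 3 + 16 + 18 = 41.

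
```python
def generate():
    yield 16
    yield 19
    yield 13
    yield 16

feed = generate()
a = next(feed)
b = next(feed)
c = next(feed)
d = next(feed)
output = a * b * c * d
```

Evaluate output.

Step 1: Create generator and consume all values:
  a = next(feed) = 16
  b = next(feed) = 19
  c = next(feed) = 13
  d = next(feed) = 16
Step 2: output = 16 * 19 * 13 * 16 = 63232.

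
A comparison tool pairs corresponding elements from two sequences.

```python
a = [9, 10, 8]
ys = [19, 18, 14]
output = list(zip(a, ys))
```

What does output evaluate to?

Step 1: zip pairs elements at same index:
  Index 0: (9, 19)
  Index 1: (10, 18)
  Index 2: (8, 14)
Therefore output = [(9, 19), (10, 18), (8, 14)].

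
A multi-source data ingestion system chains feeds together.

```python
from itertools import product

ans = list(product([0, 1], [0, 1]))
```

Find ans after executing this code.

Step 1: product([0, 1], [0, 1]) gives all pairs:
  (0, 0)
  (0, 1)
  (1, 0)
  (1, 1)
Therefore ans = [(0, 0), (0, 1), (1, 0), (1, 1)].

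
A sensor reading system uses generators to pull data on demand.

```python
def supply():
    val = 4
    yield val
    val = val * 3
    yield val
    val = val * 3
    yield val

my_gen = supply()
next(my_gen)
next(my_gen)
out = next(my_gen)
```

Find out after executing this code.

Step 1: Trace through generator execution:
  Yield 1: val starts at 4, yield 4
  Yield 2: val = 4 * 3 = 12, yield 12
  Yield 3: val = 12 * 3 = 36, yield 36
Step 2: First next() gets 4, second next() gets the second value, third next() yields 36.
Therefore out = 36.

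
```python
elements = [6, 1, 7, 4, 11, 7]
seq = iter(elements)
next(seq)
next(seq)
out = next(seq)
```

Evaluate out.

Step 1: Create iterator over [6, 1, 7, 4, 11, 7].
Step 2: next() consumes 6.
Step 3: next() consumes 1.
Step 4: next() returns 7.
Therefore out = 7.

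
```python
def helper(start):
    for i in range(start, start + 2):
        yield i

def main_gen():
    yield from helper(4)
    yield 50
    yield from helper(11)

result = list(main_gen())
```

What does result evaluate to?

Step 1: main_gen() delegates to helper(4):
  yield 4
  yield 5
Step 2: yield 50
Step 3: Delegates to helper(11):
  yield 11
  yield 12
Therefore result = [4, 5, 50, 11, 12].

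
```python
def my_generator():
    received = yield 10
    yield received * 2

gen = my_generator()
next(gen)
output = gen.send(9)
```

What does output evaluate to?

Step 1: next(gen) advances to first yield, producing 10.
Step 2: send(9) resumes, received = 9.
Step 3: yield received * 2 = 9 * 2 = 18.
Therefore output = 18.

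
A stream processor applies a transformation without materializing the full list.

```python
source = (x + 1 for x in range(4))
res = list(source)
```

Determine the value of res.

Step 1: For each x in range(4), compute x+1:
  x=0: 0+1 = 1
  x=1: 1+1 = 2
  x=2: 2+1 = 3
  x=3: 3+1 = 4
Therefore res = [1, 2, 3, 4].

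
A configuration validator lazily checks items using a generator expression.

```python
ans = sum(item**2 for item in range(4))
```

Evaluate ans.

Step 1: Compute item**2 for each item in range(4):
  item=0: 0**2 = 0
  item=1: 1**2 = 1
  item=2: 2**2 = 4
  item=3: 3**2 = 9
Step 2: sum = 0 + 1 + 4 + 9 = 14.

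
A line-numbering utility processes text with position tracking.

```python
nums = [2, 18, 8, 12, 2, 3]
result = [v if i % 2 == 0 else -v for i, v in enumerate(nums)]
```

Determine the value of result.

Step 1: For each (i, v), keep v if i is even, negate if odd:
  i=0 (even): keep 2
  i=1 (odd): negate to -18
  i=2 (even): keep 8
  i=3 (odd): negate to -12
  i=4 (even): keep 2
  i=5 (odd): negate to -3
Therefore result = [2, -18, 8, -12, 2, -3].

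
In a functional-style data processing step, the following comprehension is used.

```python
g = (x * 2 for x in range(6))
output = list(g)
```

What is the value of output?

Step 1: For each x in range(6), compute x*2:
  x=0: 0*2 = 0
  x=1: 1*2 = 2
  x=2: 2*2 = 4
  x=3: 3*2 = 6
  x=4: 4*2 = 8
  x=5: 5*2 = 10
Therefore output = [0, 2, 4, 6, 8, 10].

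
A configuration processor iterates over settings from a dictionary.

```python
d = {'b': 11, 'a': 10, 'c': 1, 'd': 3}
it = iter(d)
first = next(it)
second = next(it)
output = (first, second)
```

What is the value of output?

Step 1: iter(d) iterates over keys: ['b', 'a', 'c', 'd'].
Step 2: first = next(it) = 'b', second = next(it) = 'a'.
Therefore output = ('b', 'a').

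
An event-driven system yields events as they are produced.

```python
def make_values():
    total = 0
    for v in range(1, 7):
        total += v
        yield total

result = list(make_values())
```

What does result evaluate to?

Step 1: Generator accumulates running sum:
  v=1: total = 1, yield 1
  v=2: total = 3, yield 3
  v=3: total = 6, yield 6
  v=4: total = 10, yield 10
  v=5: total = 15, yield 15
  v=6: total = 21, yield 21
Therefore result = [1, 3, 6, 10, 15, 21].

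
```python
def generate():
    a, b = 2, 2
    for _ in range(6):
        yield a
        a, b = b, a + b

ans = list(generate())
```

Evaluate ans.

Step 1: Fibonacci-like sequence starting with a=2, b=2:
  Iteration 1: yield a=2, then a,b = 2,4
  Iteration 2: yield a=2, then a,b = 4,6
  Iteration 3: yield a=4, then a,b = 6,10
  Iteration 4: yield a=6, then a,b = 10,16
  Iteration 5: yield a=10, then a,b = 16,26
  Iteration 6: yield a=16, then a,b = 26,42
Therefore ans = [2, 2, 4, 6, 10, 16].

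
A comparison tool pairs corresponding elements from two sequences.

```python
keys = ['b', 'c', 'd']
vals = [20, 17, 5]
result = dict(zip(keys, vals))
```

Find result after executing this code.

Step 1: zip pairs keys with values:
  'b' -> 20
  'c' -> 17
  'd' -> 5
Therefore result = {'b': 20, 'c': 17, 'd': 5}.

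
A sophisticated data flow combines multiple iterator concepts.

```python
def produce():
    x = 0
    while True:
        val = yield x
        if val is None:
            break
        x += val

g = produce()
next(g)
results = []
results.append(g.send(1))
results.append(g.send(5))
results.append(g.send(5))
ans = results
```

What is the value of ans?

Step 1: next(g) -> yield 0.
Step 2: send(1) -> x = 1, yield 1.
Step 3: send(5) -> x = 6, yield 6.
Step 4: send(5) -> x = 11, yield 11.
Therefore ans = [1, 6, 11].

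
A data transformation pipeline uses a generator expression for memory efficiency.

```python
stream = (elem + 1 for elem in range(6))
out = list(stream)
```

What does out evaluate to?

Step 1: For each elem in range(6), compute elem+1:
  elem=0: 0+1 = 1
  elem=1: 1+1 = 2
  elem=2: 2+1 = 3
  elem=3: 3+1 = 4
  elem=4: 4+1 = 5
  elem=5: 5+1 = 6
Therefore out = [1, 2, 3, 4, 5, 6].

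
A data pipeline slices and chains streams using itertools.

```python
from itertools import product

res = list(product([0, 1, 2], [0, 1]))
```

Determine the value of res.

Step 1: product([0, 1, 2], [0, 1]) gives all pairs:
  (0, 0)
  (0, 1)
  (1, 0)
  (1, 1)
  (2, 0)
  (2, 1)
Therefore res = [(0, 0), (0, 1), (1, 0), (1, 1), (2, 0), (2, 1)].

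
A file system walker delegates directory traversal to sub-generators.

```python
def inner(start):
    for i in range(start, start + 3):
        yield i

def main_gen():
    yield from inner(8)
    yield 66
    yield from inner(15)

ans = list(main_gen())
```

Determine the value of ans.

Step 1: main_gen() delegates to inner(8):
  yield 8
  yield 9
  yield 10
Step 2: yield 66
Step 3: Delegates to inner(15):
  yield 15
  yield 16
  yield 17
Therefore ans = [8, 9, 10, 66, 15, 16, 17].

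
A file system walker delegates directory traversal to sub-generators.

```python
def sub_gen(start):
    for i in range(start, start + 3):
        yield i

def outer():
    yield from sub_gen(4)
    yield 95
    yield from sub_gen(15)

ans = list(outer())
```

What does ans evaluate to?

Step 1: outer() delegates to sub_gen(4):
  yield 4
  yield 5
  yield 6
Step 2: yield 95
Step 3: Delegates to sub_gen(15):
  yield 15
  yield 16
  yield 17
Therefore ans = [4, 5, 6, 95, 15, 16, 17].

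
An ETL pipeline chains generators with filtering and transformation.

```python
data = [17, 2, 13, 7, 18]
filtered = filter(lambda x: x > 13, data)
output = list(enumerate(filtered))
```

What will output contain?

Step 1: Filter [17, 2, 13, 7, 18] for > 13: [17, 18].
Step 2: enumerate re-indexes from 0: [(0, 17), (1, 18)].
Therefore output = [(0, 17), (1, 18)].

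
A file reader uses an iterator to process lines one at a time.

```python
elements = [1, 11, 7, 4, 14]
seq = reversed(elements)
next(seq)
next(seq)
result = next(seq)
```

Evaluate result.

Step 1: reversed([1, 11, 7, 4, 14]) gives iterator: [14, 4, 7, 11, 1].
Step 2: First next() = 14, second next() = 4.
Step 3: Third next() = 7.
Therefore result = 7.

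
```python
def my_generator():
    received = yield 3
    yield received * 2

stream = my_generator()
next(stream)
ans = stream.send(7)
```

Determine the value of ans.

Step 1: next(stream) advances to first yield, producing 3.
Step 2: send(7) resumes, received = 7.
Step 3: yield received * 2 = 7 * 2 = 14.
Therefore ans = 14.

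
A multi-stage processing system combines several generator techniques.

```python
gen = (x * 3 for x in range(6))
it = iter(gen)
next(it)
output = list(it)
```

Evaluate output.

Step 1: Generator produces [0, 3, 6, 9, 12, 15].
Step 2: next(it) consumes first element (0).
Step 3: list(it) collects remaining: [3, 6, 9, 12, 15].
Therefore output = [3, 6, 9, 12, 15].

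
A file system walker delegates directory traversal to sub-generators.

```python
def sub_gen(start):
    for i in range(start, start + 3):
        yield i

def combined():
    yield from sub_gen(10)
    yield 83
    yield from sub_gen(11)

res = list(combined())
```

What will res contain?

Step 1: combined() delegates to sub_gen(10):
  yield 10
  yield 11
  yield 12
Step 2: yield 83
Step 3: Delegates to sub_gen(11):
  yield 11
  yield 12
  yield 13
Therefore res = [10, 11, 12, 83, 11, 12, 13].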